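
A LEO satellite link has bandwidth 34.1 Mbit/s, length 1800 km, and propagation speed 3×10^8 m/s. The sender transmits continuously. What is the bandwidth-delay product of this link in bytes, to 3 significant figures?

Propagation delay = 1800000 / 300000000 = 0.006 s.
BDP = R × t_prop = 34100000 × 0.006 = 204600 bits.
In bytes: 204600/8 = 25600 bytes.

25600 bytes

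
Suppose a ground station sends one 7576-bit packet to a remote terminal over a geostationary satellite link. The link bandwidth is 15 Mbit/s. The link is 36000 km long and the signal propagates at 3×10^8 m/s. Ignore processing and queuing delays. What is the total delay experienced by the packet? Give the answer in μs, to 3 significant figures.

Transmission delay = L/R = 7576 / 15000000 = 505.067 μs.
Propagation delay = d/s = 36000000 m / 300000000 m/s = 120000 μs.
Total = 121000 μs.

121000 μs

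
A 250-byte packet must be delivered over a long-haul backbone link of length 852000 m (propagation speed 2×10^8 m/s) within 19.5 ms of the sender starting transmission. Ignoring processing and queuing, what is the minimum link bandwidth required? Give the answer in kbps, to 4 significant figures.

131.2 kbps

L = 2000 bits.
Propagation delay = 852000 / 200000000 = 4.26 ms.
Transmission budget = 19.5 − 4.26 = 15.24 ms.
R ≥ L / t_tx = 2000 bits / 0.01524 s = 131.2 kbps.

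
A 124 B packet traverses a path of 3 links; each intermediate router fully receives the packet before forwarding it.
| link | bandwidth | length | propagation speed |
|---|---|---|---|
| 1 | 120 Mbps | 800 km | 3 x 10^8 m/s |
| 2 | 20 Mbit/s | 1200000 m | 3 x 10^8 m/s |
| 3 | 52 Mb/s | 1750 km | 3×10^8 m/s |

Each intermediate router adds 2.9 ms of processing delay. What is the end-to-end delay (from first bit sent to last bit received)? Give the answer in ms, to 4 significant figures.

18.38 ms

L = 124 × 8 = 992 bits.
Transmission delays (L/R per hop): 0.00826667, 0.0496, 0.0190769 ms; sum = 0.0769436 ms.
Propagation delays (d/s per hop): 2.66667, 4, 5.83333 ms; sum = 12.5 ms.
Processing at 2 router(s): 2 × 2.9 ms = 5.8 ms.
End-to-end = 18.38 ms.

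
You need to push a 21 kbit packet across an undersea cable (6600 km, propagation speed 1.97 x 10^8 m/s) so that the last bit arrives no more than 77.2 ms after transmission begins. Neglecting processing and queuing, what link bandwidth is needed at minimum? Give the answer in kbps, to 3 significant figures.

Propagation delay = 6600000 / 197000000 = 33.5025 ms.
Transmission budget = 77.2 − 33.5025 = 43.6975 ms.
R ≥ L / t_tx = 21000 bits / 0.0436975 s = 481 kbps.

481 kbps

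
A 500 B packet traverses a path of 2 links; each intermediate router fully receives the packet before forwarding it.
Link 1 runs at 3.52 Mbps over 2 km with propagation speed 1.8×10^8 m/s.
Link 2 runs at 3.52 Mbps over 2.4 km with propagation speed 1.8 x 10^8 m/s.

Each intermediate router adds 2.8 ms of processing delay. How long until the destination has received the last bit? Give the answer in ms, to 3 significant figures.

L = 500 × 8 = 4000 bits.
Transmission delay per hop = L/R = 4000/3520000 = 1.13636 ms; 2 hops → 2.27273 ms.
Propagation delays (d/s per hop): 0.0111111, 0.0133333 ms; sum = 0.0244444 ms.
Processing at 1 router(s): 1 × 2.8 ms = 2.8 ms.
End-to-end = 5.10 ms.

5.10 ms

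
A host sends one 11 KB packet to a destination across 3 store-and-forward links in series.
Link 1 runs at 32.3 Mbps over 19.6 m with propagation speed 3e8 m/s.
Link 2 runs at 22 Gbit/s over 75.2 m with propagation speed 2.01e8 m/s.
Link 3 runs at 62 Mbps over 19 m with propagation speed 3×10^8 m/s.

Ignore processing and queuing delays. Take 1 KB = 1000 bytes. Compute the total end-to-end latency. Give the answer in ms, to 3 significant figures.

L = 88000 bits.
Transmission delays (L/R per hop): 2.72446, 0.004, 1.41935 ms; sum = 4.14781 ms.
Propagation delays (d/s per hop): 6.53333e-05, 0.000374129, 6.33333e-05 ms; sum = 0.000502796 ms.
End-to-end = 4.15 ms.

4.15 ms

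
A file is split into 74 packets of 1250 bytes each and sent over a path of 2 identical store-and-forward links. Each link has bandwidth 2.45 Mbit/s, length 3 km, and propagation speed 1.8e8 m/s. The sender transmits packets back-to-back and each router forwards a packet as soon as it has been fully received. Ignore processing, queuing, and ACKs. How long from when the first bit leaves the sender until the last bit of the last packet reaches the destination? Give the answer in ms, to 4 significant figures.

306.2 ms

Per-hop transmission t_tx = L/R = 10000/2450000 = 4.08163 ms.
Per-hop propagation t_prop = 3000/180000000 = 0.0166667 ms.
Pipeline fill: first packet needs 2·t_tx to clear all hops; remaining 73 packets each add one t_tx.
Total = (2+74-1)·t_tx + 2·t_prop = 75·4.08163 + 2·0.0166667 = 306.2 ms.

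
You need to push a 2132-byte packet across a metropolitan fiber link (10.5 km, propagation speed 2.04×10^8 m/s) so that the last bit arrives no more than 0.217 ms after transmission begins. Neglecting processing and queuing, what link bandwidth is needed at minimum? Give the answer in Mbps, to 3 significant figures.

103 Mbps

L = 17056 bits.
Propagation delay = 10500 / 204000000 = 0.0514706 ms.
Transmission budget = 0.217 − 0.0514706 = 0.165529 ms.
R ≥ L / t_tx = 17056 bits / 0.000165529 s = 103 Mbps.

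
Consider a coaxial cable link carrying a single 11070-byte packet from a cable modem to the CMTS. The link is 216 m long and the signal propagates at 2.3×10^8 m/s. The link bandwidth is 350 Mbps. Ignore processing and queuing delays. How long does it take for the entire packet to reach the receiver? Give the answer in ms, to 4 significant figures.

0.2540 ms

L = 11070 × 8 = 88560 bits.
Transmission delay = L/R = 88560 / 350000000 = 0.253029 ms.
Propagation delay = d/s = 216 m / 2.3e+08 m/s = 0.00093913 ms.
Total = 0.2540 ms.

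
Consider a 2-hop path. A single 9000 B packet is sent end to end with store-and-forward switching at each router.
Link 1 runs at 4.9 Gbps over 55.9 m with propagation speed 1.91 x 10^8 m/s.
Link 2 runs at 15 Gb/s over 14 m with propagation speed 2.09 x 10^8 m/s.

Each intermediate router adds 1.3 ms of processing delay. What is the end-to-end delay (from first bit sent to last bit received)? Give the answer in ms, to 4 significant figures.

L = 9000 × 8 = 72000 bits.
Transmission delays (L/R per hop): 0.0146939, 0.0048 ms; sum = 0.0194939 ms.
Propagation delays (d/s per hop): 0.00029267, 6.69856e-05 ms; sum = 0.000359656 ms.
Processing at 1 router(s): 1 × 1.3 ms = 1.3 ms.
End-to-end = 1.320 ms.

1.320 ms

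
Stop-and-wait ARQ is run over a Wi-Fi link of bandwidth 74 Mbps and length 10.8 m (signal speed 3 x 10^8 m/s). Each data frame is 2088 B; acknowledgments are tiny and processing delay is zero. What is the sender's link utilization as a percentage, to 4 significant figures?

t_tx = L/R = 16704/74000000 = 0.00022573 s.
t_prop = 10.8/300000000 = 3.6e-08 s; RTT = 7.2e-08 s.
Cycle = t_tx + RTT = 0.000225802 s.
Utilization = t_tx / cycle = 0.00022573/0.000225802 = 99.97 %.

99.97 %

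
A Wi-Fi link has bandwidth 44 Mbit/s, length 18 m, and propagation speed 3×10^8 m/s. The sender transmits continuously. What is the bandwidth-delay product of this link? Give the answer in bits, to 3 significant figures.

2.64 bits

Propagation delay = 18 / 300000000 = 6e-08 s.
BDP = R × t_prop = 44000000 × 6e-08 = 2.64 bits.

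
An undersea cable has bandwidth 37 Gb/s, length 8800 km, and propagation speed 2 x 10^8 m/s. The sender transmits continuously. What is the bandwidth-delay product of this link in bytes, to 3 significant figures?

204000000 bytes

Propagation delay = 8800000 / 200000000 = 0.044 s.
BDP = R × t_prop = 37000000000 × 0.044 = 1628000000 bits.
In bytes: 1628000000/8 = 204000000 bytes.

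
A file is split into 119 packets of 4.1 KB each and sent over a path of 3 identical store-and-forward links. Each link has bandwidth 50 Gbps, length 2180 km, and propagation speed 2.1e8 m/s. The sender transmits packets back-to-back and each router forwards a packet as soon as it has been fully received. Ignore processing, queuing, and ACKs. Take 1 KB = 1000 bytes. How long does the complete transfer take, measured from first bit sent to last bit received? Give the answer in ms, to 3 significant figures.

31.2 ms

Per-hop transmission t_tx = L/R = 32800/50000000000 = 0.000656 ms.
Per-hop propagation t_prop = 2180000/210000000 = 10.381 ms.
Pipeline fill: first packet needs 3·t_tx to clear all hops; remaining 118 packets each add one t_tx.
Total = (3+119-1)·t_tx + 3·t_prop = 121·0.000656 + 3·10.381 = 31.2 ms.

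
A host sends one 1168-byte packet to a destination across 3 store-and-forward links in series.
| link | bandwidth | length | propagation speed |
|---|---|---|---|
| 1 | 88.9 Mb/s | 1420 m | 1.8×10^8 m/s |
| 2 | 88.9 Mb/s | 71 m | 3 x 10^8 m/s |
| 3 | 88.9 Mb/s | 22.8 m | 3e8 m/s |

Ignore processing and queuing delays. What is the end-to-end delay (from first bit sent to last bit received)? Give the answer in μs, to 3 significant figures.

324 μs

L = 1168 × 8 = 9344 bits.
Transmission delay per hop = L/R = 9344/88900000 = 105.107 μs; 3 hops → 315.321 μs.
Propagation delays (d/s per hop): 7.88889, 0.236667, 0.076 μs; sum = 8.20156 μs.
End-to-end = 324 μs.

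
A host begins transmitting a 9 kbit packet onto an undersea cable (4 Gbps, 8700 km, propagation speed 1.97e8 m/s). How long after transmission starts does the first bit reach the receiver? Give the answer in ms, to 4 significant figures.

First bit experiences only propagation delay: d/s = 8700000/197000000 = 44.16 ms.

44.16 ms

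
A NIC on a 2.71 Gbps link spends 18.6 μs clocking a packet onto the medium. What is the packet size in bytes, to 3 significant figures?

6300 bytes

L = R × t_tx = 2710000000 b/s × 1.86e-05 s = 50406 bits.
In bytes: 50406 / 8 = 6300 bytes.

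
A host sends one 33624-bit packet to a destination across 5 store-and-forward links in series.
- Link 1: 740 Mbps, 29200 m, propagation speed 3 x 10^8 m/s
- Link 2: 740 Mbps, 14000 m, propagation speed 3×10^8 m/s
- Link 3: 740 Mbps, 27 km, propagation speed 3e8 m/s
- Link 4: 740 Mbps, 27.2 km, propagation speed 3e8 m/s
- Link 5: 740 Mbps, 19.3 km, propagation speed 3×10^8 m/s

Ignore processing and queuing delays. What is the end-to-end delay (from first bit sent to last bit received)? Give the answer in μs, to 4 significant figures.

Transmission delay per hop = L/R = 33624/740000000 = 45.4378 μs; 5 hops → 227.189 μs.
Propagation delays (d/s per hop): 97.3333, 46.6667, 90, 90.6667, 64.3333 μs; sum = 389 μs.
End-to-end = 616.2 μs.

616.2 μs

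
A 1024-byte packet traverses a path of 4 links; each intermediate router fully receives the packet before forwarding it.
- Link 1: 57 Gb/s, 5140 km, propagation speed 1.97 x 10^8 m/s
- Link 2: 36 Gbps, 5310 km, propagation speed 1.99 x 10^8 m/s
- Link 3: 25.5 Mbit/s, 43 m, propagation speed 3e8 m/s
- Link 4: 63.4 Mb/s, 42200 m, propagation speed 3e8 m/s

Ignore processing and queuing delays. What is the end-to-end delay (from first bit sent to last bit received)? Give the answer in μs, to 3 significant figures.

53400 μs

L = 1024 × 8 = 8192 bits.
Transmission delays (L/R per hop): 0.143719, 0.227556, 321.255, 129.211 μs; sum = 450.838 μs.
Propagation delays (d/s per hop): 26091.4, 26683.4, 0.143333, 140.667 μs; sum = 52915.6 μs.
End-to-end = 53400 μs.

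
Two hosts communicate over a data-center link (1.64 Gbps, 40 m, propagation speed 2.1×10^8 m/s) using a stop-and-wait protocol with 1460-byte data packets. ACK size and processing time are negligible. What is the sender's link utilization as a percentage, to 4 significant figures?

t_tx = L/R = 11680/1640000000 = 7.12195e-06 s.
t_prop = 40/210000000 = 1.90476e-07 s; RTT = 3.80952e-07 s.
Cycle = t_tx + RTT = 7.5029e-06 s.
Utilization = t_tx / cycle = 7.12195e-06/7.5029e-06 = 94.92 %.

94.92 %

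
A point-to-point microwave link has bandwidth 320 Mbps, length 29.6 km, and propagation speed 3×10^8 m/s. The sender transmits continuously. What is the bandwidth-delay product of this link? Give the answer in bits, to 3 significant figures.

Propagation delay = 29600 / 300000000 = 9.86667e-05 s.
BDP = R × t_prop = 320000000 × 9.86667e-05 = 31573.3 bits.

31600 bits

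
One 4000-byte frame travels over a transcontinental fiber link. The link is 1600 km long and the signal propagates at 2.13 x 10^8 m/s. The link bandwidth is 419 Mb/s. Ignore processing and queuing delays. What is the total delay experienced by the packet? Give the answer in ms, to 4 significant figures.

L = 4000 × 8 = 32000 bits.
Transmission delay = L/R = 32000 / 419000000 = 0.0763723 ms.
Propagation delay = d/s = 1600000 m / 213000000 m/s = 7.51174 ms.
Total = 7.588 ms.

7.588 ms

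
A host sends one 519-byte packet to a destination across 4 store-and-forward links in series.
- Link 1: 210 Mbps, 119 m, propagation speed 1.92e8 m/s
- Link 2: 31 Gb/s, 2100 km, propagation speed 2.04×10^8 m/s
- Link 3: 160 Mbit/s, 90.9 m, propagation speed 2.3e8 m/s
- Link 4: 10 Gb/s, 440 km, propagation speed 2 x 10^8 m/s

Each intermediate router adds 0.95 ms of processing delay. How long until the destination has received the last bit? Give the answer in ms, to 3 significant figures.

15.4 ms

L = 519 × 8 = 4152 bits.
Transmission delays (L/R per hop): 0.0197714, 0.000133935, 0.02595, 0.0004152 ms; sum = 0.0462706 ms.
Propagation delays (d/s per hop): 0.000619792, 10.2941, 0.000395217, 2.2 ms; sum = 12.4951 ms.
Processing at 3 router(s): 3 × 0.95 ms = 2.85 ms.
End-to-end = 15.4 ms.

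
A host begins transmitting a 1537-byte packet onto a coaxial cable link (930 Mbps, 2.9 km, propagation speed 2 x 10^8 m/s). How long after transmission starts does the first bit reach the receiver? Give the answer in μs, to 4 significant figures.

First bit experiences only propagation delay: d/s = 2900/200000000 = 14.50 μs.

14.50 μs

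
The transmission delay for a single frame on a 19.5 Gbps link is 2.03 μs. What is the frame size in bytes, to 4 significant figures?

L = R × t_tx = 19500000000 b/s × 2.03e-06 s = 39585 bits.
In bytes: 39585 / 8 = 4948 bytes.

4948 bytes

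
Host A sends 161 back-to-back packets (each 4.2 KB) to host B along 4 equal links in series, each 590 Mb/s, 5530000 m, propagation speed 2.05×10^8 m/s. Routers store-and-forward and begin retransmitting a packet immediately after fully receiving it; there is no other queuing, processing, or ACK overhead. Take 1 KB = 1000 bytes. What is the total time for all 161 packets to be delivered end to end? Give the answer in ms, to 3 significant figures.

117 ms

Per-hop transmission t_tx = L/R = 33600/590000000 = 0.0569492 ms.
Per-hop propagation t_prop = 5530000/2.05e+08 = 26.9756 ms.
Pipeline fill: first packet needs 4·t_tx to clear all hops; remaining 160 packets each add one t_tx.
Total = (4+161-1)·t_tx + 4·t_prop = 164·0.0569492 + 4·26.9756 = 117 ms.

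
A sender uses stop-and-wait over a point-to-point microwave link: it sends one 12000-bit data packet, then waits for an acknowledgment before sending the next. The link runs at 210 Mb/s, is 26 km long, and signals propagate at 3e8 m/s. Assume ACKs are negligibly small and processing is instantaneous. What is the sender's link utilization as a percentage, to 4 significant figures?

t_tx = L/R = 12000/210000000 = 5.71429e-05 s.
t_prop = 26000/300000000 = 8.66667e-05 s; RTT = 0.000173333 s.
Cycle = t_tx + RTT = 0.000230476 s.
Utilization = t_tx / cycle = 5.71429e-05/0.000230476 = 24.79 %.

24.79 %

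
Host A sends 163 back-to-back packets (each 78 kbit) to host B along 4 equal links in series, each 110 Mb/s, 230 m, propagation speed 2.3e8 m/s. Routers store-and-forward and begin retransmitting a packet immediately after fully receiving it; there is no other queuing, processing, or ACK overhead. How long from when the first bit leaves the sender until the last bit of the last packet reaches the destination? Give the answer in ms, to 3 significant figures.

118 ms

Per-hop transmission t_tx = L/R = 78000/110000000 = 0.709091 ms.
Per-hop propagation t_prop = 230/2.3e+08 = 0.001 ms.
Pipeline fill: first packet needs 4·t_tx to clear all hops; remaining 162 packets each add one t_tx.
Total = (4+163-1)·t_tx + 4·t_prop = 166·0.709091 + 4·0.001 = 118 ms.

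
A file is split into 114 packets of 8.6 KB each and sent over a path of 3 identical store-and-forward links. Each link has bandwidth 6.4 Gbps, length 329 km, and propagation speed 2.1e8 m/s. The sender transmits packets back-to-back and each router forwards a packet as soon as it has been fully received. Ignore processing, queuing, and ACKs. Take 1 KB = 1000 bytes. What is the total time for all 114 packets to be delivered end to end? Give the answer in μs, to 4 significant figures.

5947 μs

Per-hop transmission t_tx = L/R = 68800/6400000000 = 10.75 μs.
Per-hop propagation t_prop = 329000/210000000 = 1566.67 μs.
Pipeline fill: first packet needs 3·t_tx to clear all hops; remaining 113 packets each add one t_tx.
Total = (3+114-1)·t_tx + 3·t_prop = 116·10.75 + 3·1566.67 = 5947 μs.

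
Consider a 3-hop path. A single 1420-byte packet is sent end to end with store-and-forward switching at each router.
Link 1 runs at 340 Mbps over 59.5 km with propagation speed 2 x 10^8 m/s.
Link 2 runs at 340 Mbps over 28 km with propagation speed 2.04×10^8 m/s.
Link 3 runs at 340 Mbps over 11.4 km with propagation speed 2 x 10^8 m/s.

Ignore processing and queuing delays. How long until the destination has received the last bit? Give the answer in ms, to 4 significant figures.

0.5920 ms

L = 1420 × 8 = 11360 bits.
Transmission delay per hop = L/R = 11360/340000000 = 0.0334118 ms; 3 hops → 0.100235 ms.
Propagation delays (d/s per hop): 0.2975, 0.137255, 0.057 ms; sum = 0.491755 ms.
End-to-end = 0.5920 ms.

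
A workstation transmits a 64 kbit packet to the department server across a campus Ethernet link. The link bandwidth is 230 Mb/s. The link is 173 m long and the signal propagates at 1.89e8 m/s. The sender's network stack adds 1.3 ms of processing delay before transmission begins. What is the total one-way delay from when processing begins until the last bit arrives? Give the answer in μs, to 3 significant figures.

L = 64000 bits.
Transmission delay = L/R = 64000 / 230000000 = 278.261 μs.
Propagation delay = d/s = 173 m / 189000000 m/s = 0.915344 μs.
Plus processing delay 1.3 ms = 1300 μs.
Total = 1580 μs.

1580 μs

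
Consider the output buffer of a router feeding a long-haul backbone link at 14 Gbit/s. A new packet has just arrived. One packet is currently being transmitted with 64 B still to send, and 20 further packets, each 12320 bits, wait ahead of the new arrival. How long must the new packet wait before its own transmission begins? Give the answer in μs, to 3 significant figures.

17.6 μs

Each queued packet: L/R = 12320/14000000000 = 0.88 μs.
20 queued → 17.6 μs.
Plus remaining 512 bits of current packet: 0.0365714 μs.
Queuing delay = 17.6 μs.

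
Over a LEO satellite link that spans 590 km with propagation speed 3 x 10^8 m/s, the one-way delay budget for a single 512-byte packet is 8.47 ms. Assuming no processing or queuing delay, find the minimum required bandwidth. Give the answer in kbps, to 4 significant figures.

L = 4096 bits.
Propagation delay = 590000 / 300000000 = 1.96667 ms.
Transmission budget = 8.47 − 1.96667 = 6.50333 ms.
R ≥ L / t_tx = 4096 bits / 0.00650333 s = 629.8 kbps.

629.8 kbps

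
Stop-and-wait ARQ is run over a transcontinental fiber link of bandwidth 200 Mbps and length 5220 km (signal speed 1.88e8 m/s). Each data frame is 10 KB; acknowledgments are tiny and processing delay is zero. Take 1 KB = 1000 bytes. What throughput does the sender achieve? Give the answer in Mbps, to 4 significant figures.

1.430 Mbps

t_tx = L/R = 80000/200000000 = 0.0004 s.
t_prop = 5220000/188000000 = 0.027766 s; RTT = 0.0555319 s.
Cycle = t_tx + RTT = 0.0559319 s.
Throughput = L / cycle = 80000 / 0.0559319 = 1.430 Mbps.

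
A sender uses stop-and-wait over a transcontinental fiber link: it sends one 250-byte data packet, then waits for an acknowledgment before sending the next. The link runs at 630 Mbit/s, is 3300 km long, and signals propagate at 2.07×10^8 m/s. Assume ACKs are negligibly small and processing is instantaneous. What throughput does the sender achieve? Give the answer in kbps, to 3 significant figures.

t_tx = L/R = 2000/630000000 = 3.1746e-06 s.
t_prop = 3300000/2.07e+08 = 0.015942 s; RTT = 0.0318841 s.
Cycle = t_tx + RTT = 0.0318872 s.
Throughput = L / cycle = 2000 / 0.0318872 = 62.7 kbps.

62.7 kbps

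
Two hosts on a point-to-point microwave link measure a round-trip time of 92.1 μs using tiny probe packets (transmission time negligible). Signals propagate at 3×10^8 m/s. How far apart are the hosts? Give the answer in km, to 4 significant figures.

13.82 km

One-way propagation = RTT/2 = 46.05 μs.
d = s × t = 300000000 × 4.605e-05 = 13.82 km.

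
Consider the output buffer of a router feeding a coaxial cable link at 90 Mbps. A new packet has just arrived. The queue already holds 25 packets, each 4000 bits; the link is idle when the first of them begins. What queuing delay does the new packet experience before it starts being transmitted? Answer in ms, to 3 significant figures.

Each queued packet: L/R = 4000/90000000 = 0.0444444 ms.
25 queued → 1.11111 ms.
Queuing delay = 1.11 ms.

1.11 ms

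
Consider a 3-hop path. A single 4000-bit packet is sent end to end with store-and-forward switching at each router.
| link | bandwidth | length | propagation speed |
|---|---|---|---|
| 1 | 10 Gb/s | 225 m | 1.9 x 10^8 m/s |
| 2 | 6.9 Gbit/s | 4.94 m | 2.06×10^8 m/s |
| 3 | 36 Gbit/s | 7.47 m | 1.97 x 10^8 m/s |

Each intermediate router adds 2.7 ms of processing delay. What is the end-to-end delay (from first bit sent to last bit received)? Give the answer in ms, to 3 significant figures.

5.40 ms

Transmission delays (L/R per hop): 0.0004, 0.00057971, 0.000111111 ms; sum = 0.00109082 ms.
Propagation delays (d/s per hop): 0.00118421, 2.39806e-05, 3.79188e-05 ms; sum = 0.00124611 ms.
Processing at 2 router(s): 2 × 2.7 ms = 5.4 ms.
End-to-end = 5.40 ms.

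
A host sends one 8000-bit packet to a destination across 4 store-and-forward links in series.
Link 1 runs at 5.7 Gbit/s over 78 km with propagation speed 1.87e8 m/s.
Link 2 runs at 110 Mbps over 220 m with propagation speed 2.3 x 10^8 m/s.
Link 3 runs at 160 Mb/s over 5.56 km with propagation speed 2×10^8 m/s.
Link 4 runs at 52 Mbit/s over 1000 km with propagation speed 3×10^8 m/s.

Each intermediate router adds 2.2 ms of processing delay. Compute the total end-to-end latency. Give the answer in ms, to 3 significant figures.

Transmission delays (L/R per hop): 0.00140351, 0.0727273, 0.05, 0.153846 ms; sum = 0.277977 ms.
Propagation delays (d/s per hop): 0.417112, 0.000956522, 0.0278, 3.33333 ms; sum = 3.7792 ms.
Processing at 3 router(s): 3 × 2.2 ms = 6.6 ms.
End-to-end = 10.7 ms.

10.7 ms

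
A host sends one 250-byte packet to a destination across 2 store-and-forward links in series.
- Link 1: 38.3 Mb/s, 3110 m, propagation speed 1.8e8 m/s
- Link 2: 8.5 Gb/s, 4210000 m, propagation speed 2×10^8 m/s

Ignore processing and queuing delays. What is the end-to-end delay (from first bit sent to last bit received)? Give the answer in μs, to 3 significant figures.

21100 μs

L = 250 × 8 = 2000 bits.
Transmission delays (L/R per hop): 52.2193, 0.235294 μs; sum = 52.4546 μs.
Propagation delays (d/s per hop): 17.2778, 21050 μs; sum = 21067.3 μs.
End-to-end = 21100 μs.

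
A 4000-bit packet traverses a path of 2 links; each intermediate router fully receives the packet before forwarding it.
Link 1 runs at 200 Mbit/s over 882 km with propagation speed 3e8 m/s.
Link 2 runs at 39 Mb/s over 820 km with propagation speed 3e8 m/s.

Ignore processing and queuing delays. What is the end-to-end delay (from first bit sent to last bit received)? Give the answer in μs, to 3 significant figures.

5800 μs

Transmission delays (L/R per hop): 20, 102.564 μs; sum = 122.564 μs.
Propagation delays (d/s per hop): 2940, 2733.33 μs; sum = 5673.33 μs.
End-to-end = 5800 μs.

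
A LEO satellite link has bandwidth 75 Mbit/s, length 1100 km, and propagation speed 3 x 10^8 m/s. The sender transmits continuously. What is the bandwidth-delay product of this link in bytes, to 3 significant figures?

Propagation delay = 1100000 / 300000000 = 0.00366667 s.
BDP = R × t_prop = 75000000 × 0.00366667 = 275000 bits.
In bytes: 275000/8 = 34400 bytes.

34400 bytes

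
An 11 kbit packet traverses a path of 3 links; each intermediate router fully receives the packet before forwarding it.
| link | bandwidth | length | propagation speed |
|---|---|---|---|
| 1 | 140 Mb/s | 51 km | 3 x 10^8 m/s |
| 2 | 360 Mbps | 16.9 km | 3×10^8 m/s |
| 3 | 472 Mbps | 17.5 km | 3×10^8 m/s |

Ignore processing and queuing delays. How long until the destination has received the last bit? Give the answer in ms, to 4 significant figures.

0.4171 ms

L = 11000 bits.
Transmission delays (L/R per hop): 0.0785714, 0.0305556, 0.0233051 ms; sum = 0.132432 ms.
Propagation delays (d/s per hop): 0.17, 0.0563333, 0.0583333 ms; sum = 0.284667 ms.
End-to-end = 0.4171 ms.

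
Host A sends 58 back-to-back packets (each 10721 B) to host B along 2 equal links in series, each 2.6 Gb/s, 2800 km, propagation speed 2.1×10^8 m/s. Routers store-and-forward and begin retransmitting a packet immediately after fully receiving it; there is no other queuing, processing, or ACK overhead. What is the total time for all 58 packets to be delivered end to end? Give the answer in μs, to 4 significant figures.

28610 μs

Per-hop transmission t_tx = L/R = 85768/2600000000 = 32.9877 μs.
Per-hop propagation t_prop = 2800000/210000000 = 13333.3 μs.
Pipeline fill: first packet needs 2·t_tx to clear all hops; remaining 57 packets each add one t_tx.
Total = (2+58-1)·t_tx + 2·t_prop = 59·32.9877 + 2·13333.3 = 28610 μs.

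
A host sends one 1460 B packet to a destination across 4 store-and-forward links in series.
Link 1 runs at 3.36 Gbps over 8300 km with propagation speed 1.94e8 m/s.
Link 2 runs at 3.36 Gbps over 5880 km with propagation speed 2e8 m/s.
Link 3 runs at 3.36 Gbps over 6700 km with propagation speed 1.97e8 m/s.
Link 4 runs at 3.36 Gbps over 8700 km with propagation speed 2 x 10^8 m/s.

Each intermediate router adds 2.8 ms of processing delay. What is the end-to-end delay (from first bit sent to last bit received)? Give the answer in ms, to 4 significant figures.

L = 1460 × 8 = 11680 bits.
Transmission delay per hop = L/R = 11680/3360000000 = 0.00347619 ms; 4 hops → 0.0139048 ms.
Propagation delays (d/s per hop): 42.7835, 29.4, 34.0102, 43.5 ms; sum = 149.694 ms.
Processing at 3 router(s): 3 × 2.8 ms = 8.4 ms.
End-to-end = 158.1 ms.

158.1 ms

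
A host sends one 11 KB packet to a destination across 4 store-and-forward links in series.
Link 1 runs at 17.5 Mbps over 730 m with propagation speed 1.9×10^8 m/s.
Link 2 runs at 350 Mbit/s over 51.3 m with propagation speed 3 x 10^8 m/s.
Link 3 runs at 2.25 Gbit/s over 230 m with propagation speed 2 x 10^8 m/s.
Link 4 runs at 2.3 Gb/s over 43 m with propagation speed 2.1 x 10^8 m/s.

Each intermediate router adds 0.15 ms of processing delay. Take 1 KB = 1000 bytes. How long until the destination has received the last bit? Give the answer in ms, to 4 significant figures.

5.813 ms

L = 88000 bits.
Transmission delays (L/R per hop): 5.02857, 0.251429, 0.0391111, 0.0382609 ms; sum = 5.35737 ms.
Propagation delays (d/s per hop): 0.00384211, 0.000171, 0.00115, 0.000204762 ms; sum = 0.00536787 ms.
Processing at 3 router(s): 3 × 0.15 ms = 0.45 ms.
End-to-end = 5.813 ms.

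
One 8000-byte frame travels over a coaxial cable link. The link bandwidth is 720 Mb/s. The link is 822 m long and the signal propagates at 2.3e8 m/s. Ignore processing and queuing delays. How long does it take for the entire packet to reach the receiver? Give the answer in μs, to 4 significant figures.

L = 8000 × 8 = 64000 bits.
Transmission delay = L/R = 64000 / 720000000 = 88.8889 μs.
Propagation delay = d/s = 822 m / 2.3e+08 m/s = 3.57391 μs.
Total = 92.46 μs.

92.46 μs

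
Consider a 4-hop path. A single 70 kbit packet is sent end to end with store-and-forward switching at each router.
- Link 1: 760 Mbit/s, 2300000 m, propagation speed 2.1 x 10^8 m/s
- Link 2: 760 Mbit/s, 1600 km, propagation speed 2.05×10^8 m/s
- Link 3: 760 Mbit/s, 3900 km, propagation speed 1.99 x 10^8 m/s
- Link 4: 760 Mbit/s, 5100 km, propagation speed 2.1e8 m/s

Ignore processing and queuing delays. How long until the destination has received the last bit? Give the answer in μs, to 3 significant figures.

L = 70000 bits.
Transmission delay per hop = L/R = 70000/760000000 = 92.1053 μs; 4 hops → 368.421 μs.
Propagation delays (d/s per hop): 10952.4, 7804.88, 19598, 24285.7 μs; sum = 62641 μs.
End-to-end = 63000 μs.

63000 μs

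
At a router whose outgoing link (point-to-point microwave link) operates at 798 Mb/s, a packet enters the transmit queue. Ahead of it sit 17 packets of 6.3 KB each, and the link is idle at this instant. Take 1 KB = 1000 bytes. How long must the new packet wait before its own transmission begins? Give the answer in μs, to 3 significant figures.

Each queued packet: L/R = 50400/798000000 = 63.1579 μs.
17 queued → 1073.68 μs.
Queuing delay = 1070 μs.

1070 μs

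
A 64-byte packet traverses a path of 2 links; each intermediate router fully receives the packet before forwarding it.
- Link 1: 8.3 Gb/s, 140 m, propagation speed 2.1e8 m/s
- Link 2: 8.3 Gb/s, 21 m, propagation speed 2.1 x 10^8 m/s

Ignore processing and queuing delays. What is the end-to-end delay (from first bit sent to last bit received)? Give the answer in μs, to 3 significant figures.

0.890 μs

L = 64 × 8 = 512 bits.
Transmission delay per hop = L/R = 512/8.3e+09 = 0.0616867 μs; 2 hops → 0.123373 μs.
Propagation delays (d/s per hop): 0.666667, 0.1 μs; sum = 0.766667 μs.
End-to-end = 0.890 μs.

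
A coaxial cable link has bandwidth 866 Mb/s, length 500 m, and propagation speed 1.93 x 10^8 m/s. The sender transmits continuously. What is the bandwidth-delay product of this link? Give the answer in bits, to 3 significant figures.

2240 bits

Propagation delay = 500 / 193000000 = 2.59067e-06 s.
BDP = R × t_prop = 866000000 × 2.59067e-06 = 2243.52 bits.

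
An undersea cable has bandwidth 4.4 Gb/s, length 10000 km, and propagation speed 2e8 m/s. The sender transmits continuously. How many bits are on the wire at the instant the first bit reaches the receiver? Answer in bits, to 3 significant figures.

220000000 bits

Propagation delay = 10000000 / 200000000 = 0.05 s.
BDP = R × t_prop = 4400000000 × 0.05 = 220000000 bits.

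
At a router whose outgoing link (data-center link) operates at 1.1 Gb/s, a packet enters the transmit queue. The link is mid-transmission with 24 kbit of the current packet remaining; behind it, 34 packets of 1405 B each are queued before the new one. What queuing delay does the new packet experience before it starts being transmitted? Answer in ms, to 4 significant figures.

Each queued packet: L/R = 11240/1100000000 = 0.0102182 ms.
34 queued → 0.347418 ms.
Plus remaining 24000 bits of current packet: 0.0218182 ms.
Queuing delay = 0.3692 ms.

0.3692 ms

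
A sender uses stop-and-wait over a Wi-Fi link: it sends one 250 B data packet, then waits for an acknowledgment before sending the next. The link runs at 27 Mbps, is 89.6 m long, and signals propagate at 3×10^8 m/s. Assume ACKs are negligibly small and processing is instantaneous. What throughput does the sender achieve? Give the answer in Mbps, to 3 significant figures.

26.8 Mbps

t_tx = L/R = 2000/27000000 = 7.40741e-05 s.
t_prop = 89.6/300000000 = 2.98667e-07 s; RTT = 5.97333e-07 s.
Cycle = t_tx + RTT = 7.46714e-05 s.
Throughput = L / cycle = 2000 / 7.46714e-05 = 26.8 Mbps.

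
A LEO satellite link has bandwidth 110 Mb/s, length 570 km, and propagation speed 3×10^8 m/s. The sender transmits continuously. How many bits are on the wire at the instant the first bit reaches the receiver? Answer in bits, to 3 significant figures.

Propagation delay = 570000 / 300000000 = 0.0019 s.
BDP = R × t_prop = 110000000 × 0.0019 = 209000 bits.

209000 bits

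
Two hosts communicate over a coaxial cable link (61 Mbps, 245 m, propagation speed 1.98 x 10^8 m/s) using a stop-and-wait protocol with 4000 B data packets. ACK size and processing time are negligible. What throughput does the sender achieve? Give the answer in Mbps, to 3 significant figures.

t_tx = L/R = 32000/61000000 = 0.00052459 s.
t_prop = 245/198000000 = 1.23737e-06 s; RTT = 2.47475e-06 s.
Cycle = t_tx + RTT = 0.000527065 s.
Throughput = L / cycle = 32000 / 0.000527065 = 60.7 Mbps.

60.7 Mbps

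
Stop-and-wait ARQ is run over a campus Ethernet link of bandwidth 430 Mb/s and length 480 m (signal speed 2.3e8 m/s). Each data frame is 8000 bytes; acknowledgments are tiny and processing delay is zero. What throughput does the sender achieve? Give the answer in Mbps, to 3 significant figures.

418 Mbps

t_tx = L/R = 64000/430000000 = 0.000148837 s.
t_prop = 480/2.3e+08 = 2.08696e-06 s; RTT = 4.17391e-06 s.
Cycle = t_tx + RTT = 0.000153011 s.
Throughput = L / cycle = 64000 / 0.000153011 = 418 Mbps.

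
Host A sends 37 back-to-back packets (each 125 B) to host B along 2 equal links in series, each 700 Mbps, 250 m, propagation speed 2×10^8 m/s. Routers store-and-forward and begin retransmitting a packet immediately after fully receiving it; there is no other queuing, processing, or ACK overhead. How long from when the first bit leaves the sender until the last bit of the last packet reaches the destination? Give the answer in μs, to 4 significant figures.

56.79 μs

Per-hop transmission t_tx = L/R = 1000/700000000 = 1.42857 μs.
Per-hop propagation t_prop = 250/200000000 = 1.25 μs.
Pipeline fill: first packet needs 2·t_tx to clear all hops; remaining 36 packets each add one t_tx.
Total = (2+37-1)·t_tx + 2·t_prop = 38·1.42857 + 2·1.25 = 56.79 μs.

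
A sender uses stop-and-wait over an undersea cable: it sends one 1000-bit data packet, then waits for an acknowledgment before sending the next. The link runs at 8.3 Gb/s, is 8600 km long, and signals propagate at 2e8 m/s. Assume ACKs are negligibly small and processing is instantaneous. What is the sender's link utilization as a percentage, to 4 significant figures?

0.0001401 %

t_tx = L/R = 1000/8.3e+09 = 1.20482e-07 s.
t_prop = 8600000/200000000 = 0.043 s; RTT = 0.086 s.
Cycle = t_tx + RTT = 0.0860001 s.
Utilization = t_tx / cycle = 1.20482e-07/0.0860001 = 0.0001401 %.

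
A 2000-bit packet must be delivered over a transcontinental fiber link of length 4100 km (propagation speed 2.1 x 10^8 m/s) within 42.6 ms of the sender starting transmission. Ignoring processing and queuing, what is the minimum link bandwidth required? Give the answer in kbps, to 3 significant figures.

86.7 kbps

Propagation delay = 4100000 / 210000000 = 19.5238 ms.
Transmission budget = 42.6 − 19.5238 = 23.0762 ms.
R ≥ L / t_tx = 2000 bits / 0.0230762 s = 86.7 kbps.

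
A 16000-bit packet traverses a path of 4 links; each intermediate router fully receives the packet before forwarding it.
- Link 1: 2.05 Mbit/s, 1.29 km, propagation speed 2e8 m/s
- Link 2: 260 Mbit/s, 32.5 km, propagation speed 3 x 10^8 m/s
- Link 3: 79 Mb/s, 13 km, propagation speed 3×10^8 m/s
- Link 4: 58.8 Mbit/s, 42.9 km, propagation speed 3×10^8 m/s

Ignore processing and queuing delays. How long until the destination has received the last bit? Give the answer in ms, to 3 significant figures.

Transmission delays (L/R per hop): 7.80488, 0.0615385, 0.202532, 0.272109 ms; sum = 8.34106 ms.
Propagation delays (d/s per hop): 0.00645, 0.108333, 0.0433333, 0.143 ms; sum = 0.301117 ms.
End-to-end = 8.64 ms.

8.64 ms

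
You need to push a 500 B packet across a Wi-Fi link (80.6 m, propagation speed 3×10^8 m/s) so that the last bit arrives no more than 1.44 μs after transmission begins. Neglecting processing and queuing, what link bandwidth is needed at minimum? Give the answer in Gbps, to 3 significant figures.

3.41 Gbps

L = 4000 bits.
Propagation delay = 80.6 / 300000000 = 0.268667 μs.
Transmission budget = 1.44 − 0.268667 = 1.17133 μs.
R ≥ L / t_tx = 4000 bits / 1.17133e-06 s = 3.41 Gbps.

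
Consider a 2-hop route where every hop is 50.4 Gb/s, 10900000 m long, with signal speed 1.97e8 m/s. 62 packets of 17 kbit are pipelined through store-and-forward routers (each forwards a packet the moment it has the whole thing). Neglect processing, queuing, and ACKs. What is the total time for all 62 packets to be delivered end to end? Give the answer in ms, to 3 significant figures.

111 ms

Per-hop transmission t_tx = L/R = 17000/50400000000 = 0.000337302 ms.
Per-hop propagation t_prop = 10900000/197000000 = 55.3299 ms.
Pipeline fill: first packet needs 2·t_tx to clear all hops; remaining 61 packets each add one t_tx.
Total = (2+62-1)·t_tx + 2·t_prop = 63·0.000337302 + 2·55.3299 = 111 ms.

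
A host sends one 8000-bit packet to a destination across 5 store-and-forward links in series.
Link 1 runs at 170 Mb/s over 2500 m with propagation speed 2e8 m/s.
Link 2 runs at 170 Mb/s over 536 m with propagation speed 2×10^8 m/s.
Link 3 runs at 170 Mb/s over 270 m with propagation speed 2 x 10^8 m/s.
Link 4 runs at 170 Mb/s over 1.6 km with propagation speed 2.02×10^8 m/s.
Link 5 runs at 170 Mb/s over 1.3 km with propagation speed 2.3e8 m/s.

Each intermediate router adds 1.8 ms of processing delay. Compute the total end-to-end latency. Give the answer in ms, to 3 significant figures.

7.47 ms

Transmission delay per hop = L/R = 8000/170000000 = 0.0470588 ms; 5 hops → 0.235294 ms.
Propagation delays (d/s per hop): 0.0125, 0.00268, 0.00135, 0.00792079, 0.00565217 ms; sum = 0.030103 ms.
Processing at 4 router(s): 4 × 1.8 ms = 7.2 ms.
End-to-end = 7.47 ms.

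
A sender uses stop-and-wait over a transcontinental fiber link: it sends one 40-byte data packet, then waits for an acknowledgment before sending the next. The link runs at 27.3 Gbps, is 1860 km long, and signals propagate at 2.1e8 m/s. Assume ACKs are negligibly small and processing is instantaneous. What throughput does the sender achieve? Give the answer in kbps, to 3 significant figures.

18.1 kbps

t_tx = L/R = 320/27300000000 = 1.17216e-08 s.
t_prop = 1860000/210000000 = 0.00885714 s; RTT = 0.0177143 s.
Cycle = t_tx + RTT = 0.0177143 s.
Throughput = L / cycle = 320 / 0.0177143 = 18.1 kbps.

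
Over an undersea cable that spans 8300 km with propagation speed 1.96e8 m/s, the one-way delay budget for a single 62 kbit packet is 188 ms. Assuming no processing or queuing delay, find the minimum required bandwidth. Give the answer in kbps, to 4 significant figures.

425.7 kbps

Propagation delay = 8300000 / 196000000 = 42.3469 ms.
Transmission budget = 188 − 42.3469 = 145.653 ms.
R ≥ L / t_tx = 62000 bits / 0.145653 s = 425.7 kbps.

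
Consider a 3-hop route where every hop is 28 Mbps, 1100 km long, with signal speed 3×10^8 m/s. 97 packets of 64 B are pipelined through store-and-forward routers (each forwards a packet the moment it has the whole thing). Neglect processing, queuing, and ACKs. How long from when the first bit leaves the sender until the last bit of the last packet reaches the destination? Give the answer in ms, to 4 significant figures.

12.81 ms

Per-hop transmission t_tx = L/R = 512/28000000 = 0.0182857 ms.
Per-hop propagation t_prop = 1100000/300000000 = 3.66667 ms.
Pipeline fill: first packet needs 3·t_tx to clear all hops; remaining 96 packets each add one t_tx.
Total = (3+97-1)·t_tx + 3·t_prop = 99·0.0182857 + 3·3.66667 = 12.81 ms.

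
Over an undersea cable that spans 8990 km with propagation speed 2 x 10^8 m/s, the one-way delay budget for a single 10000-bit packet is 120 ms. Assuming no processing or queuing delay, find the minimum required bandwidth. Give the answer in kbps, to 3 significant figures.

133 kbps

Propagation delay = 8990000 / 200000000 = 44.95 ms.
Transmission budget = 120 − 44.95 = 75.05 ms.
R ≥ L / t_tx = 10000 bits / 0.07505 s = 133 kbps.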